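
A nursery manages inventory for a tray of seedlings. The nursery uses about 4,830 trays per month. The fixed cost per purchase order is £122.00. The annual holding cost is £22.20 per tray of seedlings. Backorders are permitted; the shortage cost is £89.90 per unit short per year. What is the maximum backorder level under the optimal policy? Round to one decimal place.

Annual demand D = 4,830 × 12 = 57,960.
With planned backorders, Q* = √(2DS/H) · √((H+B)/B).
√(2DS/H) = √(2 × 57,960 × 122 / 22.2) = 798.147.
√((H+B)/B) = √((22.2+89.9)/89.9) = 1.1167.
Q* ≈ 891.262.
S* = Q* · H/(H+B) = 891.262 × 22.2/112.1 ≈ 176.503.

S* ≈ 176.5 trays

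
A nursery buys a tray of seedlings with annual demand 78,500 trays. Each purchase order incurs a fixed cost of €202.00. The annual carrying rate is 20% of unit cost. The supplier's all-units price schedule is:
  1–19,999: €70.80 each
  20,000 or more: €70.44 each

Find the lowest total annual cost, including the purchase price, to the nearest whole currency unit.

Holding cost per unit per year at price C is H = 0.20·C.
For each price level, check whether its EOQ is feasible; otherwise the best quantity at that price is the breakpoint.
EOQ at €70.80 = 1496.6 (feasible in tier 1): TC = 78,500×€70.80 + (78,500/1496.6)×202 + (1496.6/2)×0.20×€70.80 = €5,578,991.28.
EOQ at €70.44 = 1500.4 < 20000, so use break Q=20000: TC = 78,500×€70.44 + (78,500/20000.0)×202 + (20000.0/2)×0.20×€70.44 = €5,671,212.85.
Lowest total cost among the candidates is at Q = 1496.6.

TC* ≈ €5,578,991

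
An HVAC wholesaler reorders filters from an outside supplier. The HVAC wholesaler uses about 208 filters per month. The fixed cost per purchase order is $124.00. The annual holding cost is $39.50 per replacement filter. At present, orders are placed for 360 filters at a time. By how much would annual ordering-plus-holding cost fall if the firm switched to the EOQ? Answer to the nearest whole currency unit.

Extra cost ≈ $3,025 per year

Annual demand D = 208 × 12 = 2,496.
EOQ = √(2DS/H) = √(2 × 2,496 × 124 / 39.5) ≈ 125.18.
Cost at Q* = (D/Q*)S + (Q*/2)H = √(2DSH) ≈ $4,944.78.
Cost at Q = 360: (2,496/360)×124 + (360/2)×39.5 = $859.73 + $7,110.00 = $7,969.73.
Excess = $7,969.73 − $4,944.78 = $3,024.96.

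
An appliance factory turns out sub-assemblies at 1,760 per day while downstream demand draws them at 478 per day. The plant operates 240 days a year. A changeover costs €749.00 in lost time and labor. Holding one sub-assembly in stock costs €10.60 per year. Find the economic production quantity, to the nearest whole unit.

Annual demand D = 478 × 240 = 114,720.
Production build-up factor (1 − d/p) = 1 − 478/1,760 = 0.7284.
Q* = √(2DS / (H(1 − d/p))) = √(2 × 114,720 × 749 / (10.6 × 0.7284)).
= √(171,850,560 / 7.7211) ≈ 4717.749.

Q* ≈ 4,718 sub-assemblies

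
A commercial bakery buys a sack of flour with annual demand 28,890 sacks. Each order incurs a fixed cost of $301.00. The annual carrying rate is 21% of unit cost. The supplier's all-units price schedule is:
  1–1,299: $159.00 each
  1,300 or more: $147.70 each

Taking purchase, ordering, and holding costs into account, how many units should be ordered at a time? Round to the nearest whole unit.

Q* ≈ 1,300 sacks

Holding cost per unit per year at price C is H = 0.21·C.
Evaluate total cost at each tier's feasible EOQ or, if the EOQ is below the tier, at the tier's minimum quantity.
EOQ at $159.00 = 721.7 (feasible in tier 1): TC = 28,890×$159.00 + (28,890/721.7)×301 + (721.7/2)×0.21×$159.00 = $4,617,607.96.
EOQ at $147.70 = 748.8 < 1300, so use break Q=1300: TC = 28,890×$147.70 + (28,890/1300.0)×301 + (1300.0/2)×0.21×$147.70 = $4,293,903.20.
Lowest total cost is $4,293,903.20 at Q = 1300.0.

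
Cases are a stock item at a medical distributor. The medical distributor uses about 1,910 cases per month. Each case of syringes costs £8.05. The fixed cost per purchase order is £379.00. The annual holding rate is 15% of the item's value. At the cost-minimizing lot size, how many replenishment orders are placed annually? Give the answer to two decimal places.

Annual demand D = 1,910 × 12 = 22,920.
Holding cost H = 0.15 × £8.05 = £1.2075 per unit per year.
Q* = √(2DS/H) = √(2 × 22,920 × 379 / 1.2075) ≈ 3793.14.
Orders per year = D / Q* = 22,920 / 3793.14 ≈ 6.042.

N ≈ 6.04 orders per year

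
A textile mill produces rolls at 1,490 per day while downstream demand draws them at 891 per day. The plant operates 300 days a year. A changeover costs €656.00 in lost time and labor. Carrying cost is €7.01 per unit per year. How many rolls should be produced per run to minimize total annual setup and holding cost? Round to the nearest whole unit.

Annual demand D = 891 × 300 = 267,300.
Production build-up factor (1 − d/p) = 1 − 891/1,490 = 0.4020.
Q* = √(2DS / (H(1 − d/p))) = √(2 × 267,300 × 656 / (7.01 × 0.4020)).
= √(350,697,600 / 2.8181) ≈ 11155.450.

Q* ≈ 11,155 rolls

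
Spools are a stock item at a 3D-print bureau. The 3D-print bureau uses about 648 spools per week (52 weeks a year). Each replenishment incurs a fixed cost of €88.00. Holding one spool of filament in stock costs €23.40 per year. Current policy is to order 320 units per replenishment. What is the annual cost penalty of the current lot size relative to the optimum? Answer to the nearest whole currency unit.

Extra cost ≈ €1,230 per year

Annual demand D = 648 × 52 = 33,696.
EOQ = √(2DS/H) = √(2 × 33,696 × 88 / 23.4) ≈ 503.43.
Cost at Q* = (D/Q*)S + (Q*/2)H = √(2DSH) ≈ €11,780.22.
Cost at Q = 320: (33,696/320)×88 + (320/2)×23.4 = €9,266.40 + €3,744.00 = €13,010.40.
Excess = €13,010.40 − €11,780.22 = €1,230.18.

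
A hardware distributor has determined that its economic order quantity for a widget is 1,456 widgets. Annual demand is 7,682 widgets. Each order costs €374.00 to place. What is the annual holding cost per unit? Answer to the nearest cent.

H ≈ €2.71

The basic EOQ model gives Q* = √(2DS/H); rearrange for the unknown.
From Q* = √(2DS/H): H = 2DS / Q*² = 2 × 7,682 × 374 / 1,456² = 2.7105.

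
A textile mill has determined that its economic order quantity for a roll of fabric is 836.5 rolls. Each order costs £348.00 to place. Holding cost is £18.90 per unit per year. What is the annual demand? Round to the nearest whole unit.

The basic EOQ model gives Q* = √(2DS/H); rearrange for the unknown.
From Q* = √(2DS/H): D = Q*²H / (2S) = 836.5² × 18.9 / (2 × 348) = 19001.350.

D ≈ 19,001 rolls per year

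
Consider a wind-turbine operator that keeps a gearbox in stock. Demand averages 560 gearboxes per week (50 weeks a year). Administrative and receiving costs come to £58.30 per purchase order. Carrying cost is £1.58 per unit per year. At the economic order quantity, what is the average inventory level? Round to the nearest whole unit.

Average inventory ≈ 719 gearboxes

Annual demand D = 560 × 50 = 28,000.
EOQ = √(2DS/H) = √(2 × 28,000 × 58.3 / 1.58) ≈ 1437.47.
Average inventory = Q*/2 ≈ 1437.47 / 2 = 718.737.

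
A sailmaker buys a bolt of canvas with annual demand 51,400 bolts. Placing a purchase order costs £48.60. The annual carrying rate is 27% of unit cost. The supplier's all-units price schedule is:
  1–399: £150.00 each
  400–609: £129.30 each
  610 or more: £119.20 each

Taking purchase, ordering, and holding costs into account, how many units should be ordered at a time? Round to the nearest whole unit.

Q* ≈ 610 bolts

Holding cost per unit per year at price C is H = 0.27·C.
For each price level, check whether its EOQ is feasible; otherwise the best quantity at that price is the breakpoint.
EOQ at £150.00 = 351.2 (feasible in tier 1): TC = 51,400×£150.00 + (51,400/351.2)×48.6 + (351.2/2)×0.27×£150.00 = £7,724,224.67.
EOQ at £129.30 = 378.3 < 400, so use break Q=400: TC = 51,400×£129.30 + (51,400/400.0)×48.6 + (400.0/2)×0.27×£129.30 = £6,659,247.30.
EOQ at £119.20 = 394.0 < 610, so use break Q=610: TC = 51,400×£119.20 + (51,400/610.0)×48.6 + (610.0/2)×0.27×£119.20 = £6,140,791.27.
Lowest total cost is £6,140,791.27 at Q = 610.0.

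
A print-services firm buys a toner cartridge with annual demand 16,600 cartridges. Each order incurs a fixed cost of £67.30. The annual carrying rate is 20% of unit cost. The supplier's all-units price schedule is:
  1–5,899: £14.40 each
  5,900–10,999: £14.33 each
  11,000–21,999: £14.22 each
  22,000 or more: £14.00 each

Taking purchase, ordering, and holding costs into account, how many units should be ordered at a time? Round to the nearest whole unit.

Holding cost per unit per year at price C is H = 0.20·C.
For each price level, check whether its EOQ is feasible; otherwise the best quantity at that price is the breakpoint.
EOQ at £14.40 = 880.8 (feasible in tier 1): TC = 16,600×£14.40 + (16,600/880.8)×67.3 + (880.8/2)×0.20×£14.40 = £241,576.72.
EOQ at £14.33 = 883.0 < 5900, so use break Q=5900: TC = 16,600×£14.33 + (16,600/5900.0)×67.3 + (5900.0/2)×0.20×£14.33 = £246,522.05.
EOQ at £14.22 = 886.4 < 11000, so use break Q=11000: TC = 16,600×£14.22 + (16,600/11000.0)×67.3 + (11000.0/2)×0.20×£14.22 = £251,795.56.
EOQ at £14.00 = 893.3 < 22000, so use break Q=22000: TC = 16,600×£14.00 + (16,600/22000.0)×67.3 + (22000.0/2)×0.20×£14.00 = £263,250.78.
Lowest total cost is £241,576.72 at Q = 880.8.

Q* ≈ 881 cartridges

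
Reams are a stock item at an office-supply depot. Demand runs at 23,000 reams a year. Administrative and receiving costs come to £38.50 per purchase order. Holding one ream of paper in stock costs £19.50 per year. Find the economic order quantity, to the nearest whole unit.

EOQ = √(2DS / H) = √(2 × 23,000 × 38.5 / 19.5).
= √(1,771,000 / 19.5) = √90,820.5128 ≈ 301.364.

Q* ≈ 301 reams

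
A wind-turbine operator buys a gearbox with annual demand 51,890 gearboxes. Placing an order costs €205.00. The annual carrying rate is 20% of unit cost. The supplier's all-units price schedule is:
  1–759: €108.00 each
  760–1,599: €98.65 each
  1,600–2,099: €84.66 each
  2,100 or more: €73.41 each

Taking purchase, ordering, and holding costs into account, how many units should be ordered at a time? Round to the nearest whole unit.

Q* ≈ 2,100 gearboxes

Holding cost per unit per year at price C is H = 0.20·C.
Candidates are each tier's EOQ (if it falls in that tier) and each price-break quantity.
Tier 1 (€108.00): EOQ = 992.4 exceeds tier's upper bound 759, so this tier is dominated.
EOQ at €98.65 = 1038.4 (feasible in tier 2): TC = 51,890×€98.65 + (51,890/1038.4)×205 + (1038.4/2)×0.20×€98.65 = €5,139,436.39.
EOQ at €84.66 = 1120.9 < 1600, so use break Q=1600: TC = 51,890×€84.66 + (51,890/1600.0)×205 + (1600.0/2)×0.20×€84.66 = €4,413,201.41.
EOQ at €73.41 = 1203.8 < 2100, so use break Q=2100: TC = 51,890×€73.41 + (51,890/2100.0)×205 + (2100.0/2)×0.20×€73.41 = €3,829,726.45.
Lowest total cost is €3,829,726.45 at Q = 2100.0.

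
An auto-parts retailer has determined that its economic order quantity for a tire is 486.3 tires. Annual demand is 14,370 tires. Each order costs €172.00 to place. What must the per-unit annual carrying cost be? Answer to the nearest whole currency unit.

Squaring Q* = √(2DS/H) gives Q*² = 2DS/H.
From Q* = √(2DS/H): H = 2DS / Q*² = 2 × 14,370 × 172 / 486.3² = 20.9029.

H ≈ €21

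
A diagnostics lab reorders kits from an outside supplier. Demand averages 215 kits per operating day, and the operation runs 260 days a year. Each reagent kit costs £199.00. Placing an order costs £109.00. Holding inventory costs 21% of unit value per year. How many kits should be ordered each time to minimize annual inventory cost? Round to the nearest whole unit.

Annual demand D = 215 × 260 = 55,900.
Holding cost H = 0.21 × £199.00 = £41.7900 per unit per year.
EOQ = √(2DS / H) = √(2 × 55,900 × 109 / 41.79).
= √(12,186,200 / 41.79) = √291,605.6473 ≈ 540.005.

Q* ≈ 540 kits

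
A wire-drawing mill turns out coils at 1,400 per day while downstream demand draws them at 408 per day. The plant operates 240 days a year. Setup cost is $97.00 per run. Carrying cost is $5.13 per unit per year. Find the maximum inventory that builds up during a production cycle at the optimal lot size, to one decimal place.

Annual demand D = 408 × 240 = 97,920.
Production build-up factor (1 − d/p) = 1 − 408/1,400 = 0.7086.
Q* = √(2DS / (H(1 − d/p))) = √(2 × 97,920 × 97 / (5.13 × 0.7086)).
= √(18,996,480 / 3.635) ≈ 2286.052.
Maximum inventory = Q*(1 − d/p) = 2286.052 × 0.7086 ≈ 1619.831.

I_max ≈ 1,619.8 coils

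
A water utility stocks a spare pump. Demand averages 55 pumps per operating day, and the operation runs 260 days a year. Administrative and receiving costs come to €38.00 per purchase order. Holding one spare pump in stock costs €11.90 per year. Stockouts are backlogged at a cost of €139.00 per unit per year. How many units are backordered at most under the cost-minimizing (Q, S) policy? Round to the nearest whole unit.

S* ≈ 25 pumps

Annual demand D = 55 × 260 = 14,300.
With planned backorders, Q* = √(2DS/H) · √((H+B)/B).
√(2DS/H) = √(2 × 14,300 × 38 / 11.9) = 302.205.
√((H+B)/B) = √((11.9+139)/139) = 1.0419.
Q* ≈ 314.875.
S* = Q* · H/(H+B) = 314.875 × 11.9/150.9 ≈ 24.831.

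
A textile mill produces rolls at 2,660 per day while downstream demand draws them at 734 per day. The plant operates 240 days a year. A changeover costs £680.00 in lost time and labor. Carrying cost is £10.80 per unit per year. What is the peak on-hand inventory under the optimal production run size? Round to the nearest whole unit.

I_max ≈ 4,008 rolls

Annual demand D = 734 × 240 = 176,160.
Production build-up factor (1 − d/p) = 1 − 734/2,660 = 0.7241.
Q* = √(2DS / (H(1 − d/p))) = √(2 × 176,160 × 680 / (10.8 × 0.7241)).
= √(239,577,600 / 7.8198) ≈ 5535.080.
Maximum inventory = Q*(1 − d/p) = 5535.080 × 0.7241 ≈ 4007.731.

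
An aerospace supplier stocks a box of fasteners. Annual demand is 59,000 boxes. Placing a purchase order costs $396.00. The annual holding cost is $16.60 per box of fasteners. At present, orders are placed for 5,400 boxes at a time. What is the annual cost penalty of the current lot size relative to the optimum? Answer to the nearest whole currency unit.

EOQ = √(2DS/H) = √(2 × 59,000 × 396 / 16.6) ≈ 1677.78.
Cost at Q* = (D/Q*)S + (Q*/2)H = √(2DSH) ≈ $27,851.12.
Cost at Q = 5,400: (59,000/5,400)×396 + (5,400/2)×16.6 = $4,326.67 + $44,820.00 = $49,146.67.
Excess = $49,146.67 − $27,851.12 = $21,295.55.

Extra cost ≈ $21,296 per year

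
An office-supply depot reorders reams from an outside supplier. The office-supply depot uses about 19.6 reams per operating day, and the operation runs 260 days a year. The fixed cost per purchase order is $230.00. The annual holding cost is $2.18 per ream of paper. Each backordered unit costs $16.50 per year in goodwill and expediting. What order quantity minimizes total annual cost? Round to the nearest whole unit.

Annual demand D = 19.6 × 260 = 5,096.
With planned backorders, Q* = √(2DS/H) · √((H+B)/B).
√(2DS/H) = √(2 × 5,096 × 230 / 2.18) = 1036.968.
√((H+B)/B) = √((2.18+16.5)/16.5) = 1.0640.
Q* ≈ 1103.346.

Q* ≈ 1,103 reams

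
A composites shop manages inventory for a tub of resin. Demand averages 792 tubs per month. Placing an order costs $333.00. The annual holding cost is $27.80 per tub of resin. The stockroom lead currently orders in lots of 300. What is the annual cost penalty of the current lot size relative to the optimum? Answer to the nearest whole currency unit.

Annual demand D = 792 × 12 = 9,504.
EOQ = √(2DS/H) = √(2 × 9,504 × 333 / 27.8) ≈ 477.16.
Cost at Q* = (D/Q*)S + (Q*/2)H = √(2DSH) ≈ $13,265.17.
Cost at Q = 300: (9,504/300)×333 + (300/2)×27.8 = $10,549.44 + $4,170.00 = $14,719.44.
Excess = $14,719.44 − $13,265.17 = $1,454.27.

Extra cost ≈ $1,454 per year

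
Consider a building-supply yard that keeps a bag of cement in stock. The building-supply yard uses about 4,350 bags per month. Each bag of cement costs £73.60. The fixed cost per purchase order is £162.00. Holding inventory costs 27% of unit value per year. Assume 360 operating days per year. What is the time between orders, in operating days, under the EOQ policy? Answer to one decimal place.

T ≈ 6.4 days

Annual demand D = 4,350 × 12 = 52,200.
Holding cost H = 0.27 × £73.60 = £19.8720 per unit per year.
Q* = √(2DS/H) = √(2 × 52,200 × 162 / 19.872) ≈ 922.54.
Cycle time = Q*/D × 360 = 922.54 / 52,200 × 360 ≈ 6.362 days.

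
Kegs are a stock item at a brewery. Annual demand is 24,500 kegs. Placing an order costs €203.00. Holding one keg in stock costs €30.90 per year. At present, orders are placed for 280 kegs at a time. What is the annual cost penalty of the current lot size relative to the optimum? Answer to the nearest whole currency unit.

Extra cost ≈ €4,557 per year

EOQ = √(2DS/H) = √(2 × 24,500 × 203 / 30.9) ≈ 567.37.
Cost at Q* = (D/Q*)S + (Q*/2)H = √(2DSH) ≈ €17,531.75.
Cost at Q = 280: (24,500/280)×203 + (280/2)×30.9 = €17,762.50 + €4,326.00 = €22,088.50.
Excess = €22,088.50 − €17,531.75 = €4,556.75.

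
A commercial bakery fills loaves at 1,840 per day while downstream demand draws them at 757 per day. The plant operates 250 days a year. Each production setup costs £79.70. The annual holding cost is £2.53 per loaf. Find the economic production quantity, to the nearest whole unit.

Q* ≈ 4,501 loaves

Annual demand D = 757 × 250 = 189,250.
Production build-up factor (1 − d/p) = 1 − 757/1,840 = 0.5886.
Q* = √(2DS / (H(1 − d/p))) = √(2 × 189,250 × 79.7 / (2.53 × 0.5886)).
= √(30,166,450 / 1.4891) ≈ 4500.871.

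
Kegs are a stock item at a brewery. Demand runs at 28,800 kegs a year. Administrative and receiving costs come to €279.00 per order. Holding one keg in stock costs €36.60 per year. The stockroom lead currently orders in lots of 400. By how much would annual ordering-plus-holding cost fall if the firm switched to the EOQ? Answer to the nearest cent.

Extra cost ≈ €3,155.65 per year

EOQ = √(2DS/H) = √(2 × 28,800 × 279 / 36.6) ≈ 662.63.
Cost at Q* = (D/Q*)S + (Q*/2)H = √(2DSH) ≈ €24,252.35.
Cost at Q = 400: (28,800/400)×279 + (400/2)×36.6 = €20,088.00 + €7,320.00 = €27,408.00.
Excess = €27,408.00 − €24,252.35 = €3,155.65.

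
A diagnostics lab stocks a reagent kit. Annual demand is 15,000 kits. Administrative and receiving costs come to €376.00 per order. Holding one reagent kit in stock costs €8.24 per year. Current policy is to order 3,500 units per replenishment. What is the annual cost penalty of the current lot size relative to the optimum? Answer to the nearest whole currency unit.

EOQ = √(2DS/H) = √(2 × 15,000 × 376 / 8.24) ≈ 1170.01.
Cost at Q* = (D/Q*)S + (Q*/2)H = √(2DSH) ≈ €9,640.91.
Cost at Q = 3,500: (15,000/3,500)×376 + (3,500/2)×8.24 = €1,611.43 + €14,420.00 = €16,031.43.
Excess = €16,031.43 − €9,640.91 = €6,390.52.

Extra cost ≈ €6,391 per year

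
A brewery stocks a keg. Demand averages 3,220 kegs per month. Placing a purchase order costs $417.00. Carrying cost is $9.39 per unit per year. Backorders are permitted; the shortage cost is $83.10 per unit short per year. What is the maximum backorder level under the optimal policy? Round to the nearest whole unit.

Annual demand D = 3,220 × 12 = 38,640.
With planned backorders, Q* = √(2DS/H) · √((H+B)/B).
√(2DS/H) = √(2 × 38,640 × 417 / 9.39) = 1852.545.
√((H+B)/B) = √((9.39+83.1)/83.1) = 1.0550.
Q* ≈ 1954.410.
S* = Q* · H/(H+B) = 1954.410 × 9.39/92.49 ≈ 198.420.

S* ≈ 198 kegs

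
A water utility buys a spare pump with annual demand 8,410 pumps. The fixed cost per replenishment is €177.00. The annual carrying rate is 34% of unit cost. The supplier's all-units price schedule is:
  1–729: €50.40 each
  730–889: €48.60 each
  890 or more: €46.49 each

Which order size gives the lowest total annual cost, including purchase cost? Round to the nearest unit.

Q* ≈ 890 pumps

Holding cost per unit per year at price C is H = 0.34·C.
For each price level, check whether its EOQ is feasible; otherwise the best quantity at that price is the breakpoint.
EOQ at €50.40 = 416.8 (feasible in tier 1): TC = 8,410×€50.40 + (8,410/416.8)×177 + (416.8/2)×0.34×€50.40 = €431,006.57.
EOQ at €48.60 = 424.5 < 730, so use break Q=730: TC = 8,410×€48.60 + (8,410/730.0)×177 + (730.0/2)×0.34×€48.60 = €416,796.40.
EOQ at €46.49 = 434.0 < 890, so use break Q=890: TC = 8,410×€46.49 + (8,410/890.0)×177 + (890.0/2)×0.34×€46.49 = €399,687.39.
Lowest total cost is €399,687.39 at Q = 890.0.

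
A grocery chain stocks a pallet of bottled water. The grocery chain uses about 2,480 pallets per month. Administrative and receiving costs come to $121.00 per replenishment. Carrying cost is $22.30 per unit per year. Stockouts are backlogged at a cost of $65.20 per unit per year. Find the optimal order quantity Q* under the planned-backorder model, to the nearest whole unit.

Q* ≈ 658 pallets

Annual demand D = 2,480 × 12 = 29,760.
With planned backorders, Q* = √(2DS/H) · √((H+B)/B).
√(2DS/H) = √(2 × 29,760 × 121 / 22.3) = 568.292.
√((H+B)/B) = √((22.3+65.2)/65.2) = 1.1585.
Q* ≈ 658.343.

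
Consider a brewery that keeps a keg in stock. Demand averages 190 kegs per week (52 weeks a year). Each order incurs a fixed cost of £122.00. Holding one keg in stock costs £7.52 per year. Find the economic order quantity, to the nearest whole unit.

Q* ≈ 566 kegs

Annual demand D = 190 × 52 = 9,880.
EOQ = √(2DS / H) = √(2 × 9,880 × 122 / 7.52).
= √(2,410,720 / 7.52) = √320,574.4681 ≈ 566.193.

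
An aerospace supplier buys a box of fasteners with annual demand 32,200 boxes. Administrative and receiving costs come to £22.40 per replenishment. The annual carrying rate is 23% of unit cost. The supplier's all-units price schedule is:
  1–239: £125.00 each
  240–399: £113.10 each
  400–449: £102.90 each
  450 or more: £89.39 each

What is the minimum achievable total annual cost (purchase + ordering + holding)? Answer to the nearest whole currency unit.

TC* ≈ £2,884,587

Holding cost per unit per year at price C is H = 0.23·C.
Candidates are each tier's EOQ (if it falls in that tier) and each price-break quantity.
EOQ at £125.00 = 224.0 (feasible in tier 1): TC = 32,200×£125.00 + (32,200/224.0)×22.4 + (224.0/2)×0.23×£125.00 = £4,031,440.00.
EOQ at £113.10 = 235.5 < 240, so use break Q=240: TC = 32,200×£113.10 + (32,200/240.0)×22.4 + (240.0/2)×0.23×£113.10 = £3,647,946.89.
EOQ at £102.90 = 246.9 < 400, so use break Q=400: TC = 32,200×£102.90 + (32,200/400.0)×22.4 + (400.0/2)×0.23×£102.90 = £3,319,916.60.
EOQ at £89.39 = 264.9 < 450, so use break Q=450: TC = 32,200×£89.39 + (32,200/450.0)×22.4 + (450.0/2)×0.23×£89.39 = £2,884,586.78.
Lowest total cost among the candidates is at Q = 450.0.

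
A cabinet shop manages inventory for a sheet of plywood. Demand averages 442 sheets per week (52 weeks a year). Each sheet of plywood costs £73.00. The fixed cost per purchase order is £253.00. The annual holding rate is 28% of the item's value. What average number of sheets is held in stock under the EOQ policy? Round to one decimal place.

Average inventory ≈ 377.2 sheets

Annual demand D = 442 × 52 = 22,984.
Holding cost H = 0.28 × £73.00 = £20.4400 per unit per year.
The optimal lot size = √(2DS/H) = √(2 × 22,984 × 253 / 20.44) ≈ 754.31.
Average inventory = Q*/2 ≈ 754.31 / 2 = 377.153.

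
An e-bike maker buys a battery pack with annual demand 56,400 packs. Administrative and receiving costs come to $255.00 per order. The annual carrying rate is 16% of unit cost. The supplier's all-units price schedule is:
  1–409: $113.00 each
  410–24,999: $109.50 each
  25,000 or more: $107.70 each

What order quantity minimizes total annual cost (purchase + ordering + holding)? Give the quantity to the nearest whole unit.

Q* ≈ 1,281 packs

Holding cost per unit per year at price C is H = 0.16·C.
For each price level, check whether its EOQ is feasible; otherwise the best quantity at that price is the breakpoint.
Tier 1 ($113.00): EOQ = 1261.3 exceeds tier's upper bound 409, so this tier is dominated.
EOQ at $109.50 = 1281.3 (feasible in tier 2): TC = 56,400×$109.50 + (56,400/1281.3)×255 + (1281.3/2)×0.16×$109.50 = $6,198,248.73.
EOQ at $107.70 = 1292.0 < 25000, so use break Q=25000: TC = 56,400×$107.70 + (56,400/25000.0)×255 + (25000.0/2)×0.16×$107.70 = $6,290,255.28.
Lowest total cost is $6,198,248.73 at Q = 1281.3.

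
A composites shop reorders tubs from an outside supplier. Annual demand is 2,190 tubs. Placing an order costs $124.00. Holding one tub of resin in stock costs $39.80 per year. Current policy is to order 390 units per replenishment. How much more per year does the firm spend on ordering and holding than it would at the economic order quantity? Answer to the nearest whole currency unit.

Extra cost ≈ $3,808 per year

EOQ = √(2DS/H) = √(2 × 2,190 × 124 / 39.8) ≈ 116.82.
Cost at Q* = (D/Q*)S + (Q*/2)H = √(2DSH) ≈ $4,649.32.
Cost at Q = 390: (2,190/390)×124 + (390/2)×39.8 = $696.31 + $7,761.00 = $8,457.31.
Excess = $8,457.31 − $4,649.32 = $3,807.99.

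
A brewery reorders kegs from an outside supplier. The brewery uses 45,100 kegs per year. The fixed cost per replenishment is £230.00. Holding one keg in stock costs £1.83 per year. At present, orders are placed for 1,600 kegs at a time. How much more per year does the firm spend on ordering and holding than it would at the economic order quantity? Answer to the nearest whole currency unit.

EOQ = √(2DS/H) = √(2 × 45,100 × 230 / 1.83) ≈ 3366.99.
Cost at Q* = (D/Q*)S + (Q*/2)H = √(2DSH) ≈ £6,161.59.
Cost at Q = 1,600: (45,100/1,600)×230 + (1,600/2)×1.83 = £6,483.12 + £1,464.00 = £7,947.12.
Excess = £7,947.12 − £6,161.59 = £1,785.54.

Extra cost ≈ £1,786 per year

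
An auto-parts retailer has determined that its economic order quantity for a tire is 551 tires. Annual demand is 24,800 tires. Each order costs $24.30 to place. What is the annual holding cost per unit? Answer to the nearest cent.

The basic EOQ model gives Q* = √(2DS/H); rearrange for the unknown.
From Q* = √(2DS/H): H = 2DS / Q*² = 2 × 24,800 × 24.3 / 551² = 3.9699.

H ≈ $3.97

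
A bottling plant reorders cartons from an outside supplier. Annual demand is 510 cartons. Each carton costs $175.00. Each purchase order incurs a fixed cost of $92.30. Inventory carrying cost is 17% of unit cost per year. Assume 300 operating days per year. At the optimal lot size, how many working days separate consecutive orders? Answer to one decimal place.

T ≈ 33.1 days

Holding cost H = 0.17 × $175.00 = $29.7500 per unit per year.
The optimal lot size = √(2DS/H) = √(2 × 510 × 92.3 / 29.75) ≈ 56.25.
Cycle time = Q*/D × 300 = 56.25 / 510 × 300 ≈ 33.091 days.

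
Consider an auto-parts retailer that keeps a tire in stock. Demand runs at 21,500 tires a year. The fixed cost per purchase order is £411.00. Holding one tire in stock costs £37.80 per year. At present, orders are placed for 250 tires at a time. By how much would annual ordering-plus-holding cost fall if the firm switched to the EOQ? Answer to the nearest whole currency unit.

Extra cost ≈ £14,225 per year

EOQ = √(2DS/H) = √(2 × 21,500 × 411 / 37.8) ≈ 683.77.
Cost at Q* = (D/Q*)S + (Q*/2)H = √(2DSH) ≈ £25,846.46.
Cost at Q = 250: (21,500/250)×411 + (250/2)×37.8 = £35,346.00 + £4,725.00 = £40,071.00.
Excess = £40,071.00 − £25,846.46 = £14,224.54.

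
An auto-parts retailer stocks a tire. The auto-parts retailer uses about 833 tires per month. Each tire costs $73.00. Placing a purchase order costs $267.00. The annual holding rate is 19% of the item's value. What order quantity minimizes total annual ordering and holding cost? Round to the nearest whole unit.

Q* ≈ 620 tires

Annual demand D = 833 × 12 = 9,996.
Holding cost H = 0.19 × $73.00 = $13.8700 per unit per year.
EOQ = √(2DS / H) = √(2 × 9,996 × 267 / 13.87).
= √(5,337,864 / 13.87) = √384,849.6035 ≈ 620.362.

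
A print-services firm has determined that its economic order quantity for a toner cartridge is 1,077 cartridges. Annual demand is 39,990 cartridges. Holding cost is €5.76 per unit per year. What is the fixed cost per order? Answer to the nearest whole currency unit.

S ≈ €84

Invert the EOQ relation Q*² = 2DS/H.
From Q* = √(2DS/H): S = Q*²H / (2D) = 1,077² × 5.76 / (2 × 39,990) = 83.5358.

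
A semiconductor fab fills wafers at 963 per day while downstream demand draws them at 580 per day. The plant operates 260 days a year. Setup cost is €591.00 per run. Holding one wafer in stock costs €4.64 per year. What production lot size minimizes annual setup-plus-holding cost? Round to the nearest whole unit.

Q* ≈ 9,828 wafers

Annual demand D = 580 × 260 = 150,800.
Production build-up factor (1 − d/p) = 1 − 580/963 = 0.3977.
Q* = √(2DS / (H(1 − d/p))) = √(2 × 150,800 × 591 / (4.64 × 0.3977)).
= √(178,245,600 / 1.8454) ≈ 9827.978.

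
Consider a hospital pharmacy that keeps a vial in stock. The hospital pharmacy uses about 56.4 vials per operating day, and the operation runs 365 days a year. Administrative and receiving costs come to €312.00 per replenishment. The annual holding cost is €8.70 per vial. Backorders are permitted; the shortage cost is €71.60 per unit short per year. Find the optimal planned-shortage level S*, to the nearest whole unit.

Annual demand D = 56.4 × 365 = 20,586.
With planned backorders, Q* = √(2DS/H) · √((H+B)/B).
√(2DS/H) = √(2 × 20,586 × 312 / 8.7) = 1215.119.
√((H+B)/B) = √((8.7+71.6)/71.6) = 1.0590.
Q* ≈ 1286.826.
S* = Q* · H/(H+B) = 1286.826 × 8.7/80.3 ≈ 139.420.

S* ≈ 139 vials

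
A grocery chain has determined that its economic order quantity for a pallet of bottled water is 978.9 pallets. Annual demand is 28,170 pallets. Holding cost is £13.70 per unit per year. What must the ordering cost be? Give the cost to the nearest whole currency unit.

Invert the EOQ relation Q*² = 2DS/H.
From Q* = √(2DS/H): S = Q*²H / (2D) = 978.9² × 13.7 / (2 × 28,170) = 233.0131.

S ≈ £233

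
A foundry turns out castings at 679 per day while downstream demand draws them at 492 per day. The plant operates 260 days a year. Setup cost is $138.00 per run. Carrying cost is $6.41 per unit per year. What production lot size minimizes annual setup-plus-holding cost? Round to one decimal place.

Annual demand D = 492 × 260 = 127,920.
Production build-up factor (1 − d/p) = 1 − 492/679 = 0.2754.
Q* = √(2DS / (H(1 − d/p))) = √(2 × 127,920 × 138 / (6.41 × 0.2754)).
= √(35,305,920 / 1.7653) ≈ 4472.072.

Q* ≈ 4,472.1 castings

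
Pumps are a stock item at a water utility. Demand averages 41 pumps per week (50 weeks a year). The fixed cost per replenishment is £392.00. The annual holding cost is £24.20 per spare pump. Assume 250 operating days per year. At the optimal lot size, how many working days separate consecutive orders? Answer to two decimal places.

Annual demand D = 41 × 50 = 2,050.
EOQ = √(2DS/H) = √(2 × 2,050 × 392 / 24.2) ≈ 257.71.
Cycle time = Q*/D × 250 = 257.71 / 2,050 × 250 ≈ 31.428 days.

T ≈ 31.43 days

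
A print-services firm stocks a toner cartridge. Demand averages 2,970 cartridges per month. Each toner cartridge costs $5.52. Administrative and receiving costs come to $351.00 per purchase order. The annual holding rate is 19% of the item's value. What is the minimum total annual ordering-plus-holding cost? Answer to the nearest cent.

Annual demand D = 2,970 × 12 = 35,640.
Holding cost H = 0.19 × $5.52 = $1.0488 per unit per year.
Q* = √(2DS/H) = √(2 × 35,640 × 351 / 1.0488) ≈ 4884.17.
At Q*, ordering cost (D/Q*)S equals holding cost (Q*/2)H, each = √(DSH/2).
Minimum total = √(2DSH) = √(2 × 35,640 × 351 × 1.0488) ≈ 5122.521.

TC* ≈ $5,122.52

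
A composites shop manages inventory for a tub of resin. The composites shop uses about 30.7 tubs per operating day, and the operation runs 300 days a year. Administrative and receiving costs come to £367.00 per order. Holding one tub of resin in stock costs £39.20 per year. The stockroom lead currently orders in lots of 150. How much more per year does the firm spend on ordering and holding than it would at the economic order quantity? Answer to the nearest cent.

Extra cost ≈ £9,195.06 per year

Annual demand D = 30.7 × 300 = 9,210.
EOQ = √(2DS/H) = √(2 × 9,210 × 367 / 39.2) ≈ 415.27.
Cost at Q* = (D/Q*)S + (Q*/2)H = √(2DSH) ≈ £16,278.74.
Cost at Q = 150: (9,210/150)×367 + (150/2)×39.2 = £22,533.80 + £2,940.00 = £25,473.80.
Excess = £25,473.80 − £16,278.74 = £9,195.06.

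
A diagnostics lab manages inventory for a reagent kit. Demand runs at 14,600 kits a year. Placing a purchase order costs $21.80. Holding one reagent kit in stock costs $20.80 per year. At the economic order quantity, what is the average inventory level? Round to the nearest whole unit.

EOQ = √(2DS/H) = √(2 × 14,600 × 21.8 / 20.8) ≈ 174.94.
Average inventory = Q*/2 ≈ 174.94 / 2 = 87.470.

Average inventory ≈ 87 kits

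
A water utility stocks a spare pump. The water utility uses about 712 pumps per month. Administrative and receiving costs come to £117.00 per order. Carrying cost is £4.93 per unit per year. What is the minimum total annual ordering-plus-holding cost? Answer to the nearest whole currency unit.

TC* ≈ £3,140

Annual demand D = 712 × 12 = 8,544.
The optimal lot size = √(2DS/H) = √(2 × 8,544 × 117 / 4.93) ≈ 636.82.
At the optimum the two cost components are equal, so total cost = 2·(Q*/2)H = Q*·H.
Minimum total = √(2DSH) = √(2 × 8,544 × 117 × 4.93) ≈ 3139.511.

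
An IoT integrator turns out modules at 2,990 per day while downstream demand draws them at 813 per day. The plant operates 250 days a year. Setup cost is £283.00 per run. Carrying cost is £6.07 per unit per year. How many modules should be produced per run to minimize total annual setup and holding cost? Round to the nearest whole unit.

Annual demand D = 813 × 250 = 203,250.
Production build-up factor (1 − d/p) = 1 − 813/2,990 = 0.7281.
Q* = √(2DS / (H(1 − d/p))) = √(2 × 203,250 × 283 / (6.07 × 0.7281)).
= √(115,039,500 / 4.4195) ≈ 5101.942.

Q* ≈ 5,102 modules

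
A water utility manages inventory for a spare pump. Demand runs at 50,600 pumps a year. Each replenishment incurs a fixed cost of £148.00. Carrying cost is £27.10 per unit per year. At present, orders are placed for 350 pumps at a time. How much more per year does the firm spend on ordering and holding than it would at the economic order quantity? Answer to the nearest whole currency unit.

Extra cost ≈ £5,992 per year

EOQ = √(2DS/H) = √(2 × 50,600 × 148 / 27.1) ≈ 743.42.
Cost at Q* = (D/Q*)S + (Q*/2)H = √(2DSH) ≈ £20,146.79.
Cost at Q = 350: (50,600/350)×148 + (350/2)×27.1 = £21,396.57 + £4,742.50 = £26,139.07.
Excess = £26,139.07 − £20,146.79 = £5,992.29.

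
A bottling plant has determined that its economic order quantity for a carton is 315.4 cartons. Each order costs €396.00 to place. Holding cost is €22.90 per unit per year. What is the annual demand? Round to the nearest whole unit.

Invert the EOQ relation Q*² = 2DS/H.
From Q* = √(2DS/H): D = Q*²H / (2S) = 315.4² × 22.9 / (2 × 396) = 2876.297.

D ≈ 2,876 cartons per year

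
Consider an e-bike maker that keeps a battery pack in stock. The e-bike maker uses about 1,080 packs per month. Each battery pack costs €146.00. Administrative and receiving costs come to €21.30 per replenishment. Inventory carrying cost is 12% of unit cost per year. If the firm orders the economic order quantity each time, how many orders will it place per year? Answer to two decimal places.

N ≈ 73.01 orders per year

Annual demand D = 1,080 × 12 = 12,960.
Holding cost H = 0.12 × €146.00 = €17.5200 per unit per year.
Q* = √(2DS/H) = √(2 × 12,960 × 21.3 / 17.52) ≈ 177.52.
Orders per year = D / Q* = 12,960 / 177.52 ≈ 73.007.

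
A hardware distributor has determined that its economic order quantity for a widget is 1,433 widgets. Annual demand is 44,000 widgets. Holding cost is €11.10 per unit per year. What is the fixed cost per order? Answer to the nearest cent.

The basic EOQ model gives Q* = √(2DS/H); rearrange for the unknown.
From Q* = √(2DS/H): S = Q*²H / (2D) = 1,433² × 11.1 / (2 × 44,000) = 259.0196.

S ≈ €259.02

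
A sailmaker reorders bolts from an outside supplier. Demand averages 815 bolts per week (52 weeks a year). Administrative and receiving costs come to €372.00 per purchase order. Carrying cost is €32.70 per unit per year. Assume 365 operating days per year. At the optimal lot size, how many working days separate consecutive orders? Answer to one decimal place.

T ≈ 8.5 days

Annual demand D = 815 × 52 = 42,380.
EOQ = √(2DS/H) = √(2 × 42,380 × 372 / 32.7) ≈ 981.96.
Cycle time = Q*/D × 365 = 981.96 / 42,380 × 365 ≈ 8.457 days.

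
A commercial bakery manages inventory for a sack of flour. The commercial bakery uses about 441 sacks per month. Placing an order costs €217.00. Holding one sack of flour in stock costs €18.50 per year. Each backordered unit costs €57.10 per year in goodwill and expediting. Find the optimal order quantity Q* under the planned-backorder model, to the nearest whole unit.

Annual demand D = 441 × 12 = 5,292.
With planned backorders, Q* = √(2DS/H) · √((H+B)/B).
√(2DS/H) = √(2 × 5,292 × 217 / 18.5) = 352.346.
√((H+B)/B) = √((18.5+57.1)/57.1) = 1.1506.
Q* ≈ 405.426.

Q* ≈ 405 sacks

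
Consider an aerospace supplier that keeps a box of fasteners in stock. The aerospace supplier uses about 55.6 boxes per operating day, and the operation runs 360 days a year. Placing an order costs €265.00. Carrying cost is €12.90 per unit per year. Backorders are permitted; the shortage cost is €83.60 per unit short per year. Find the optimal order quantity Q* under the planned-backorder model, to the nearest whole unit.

Annual demand D = 55.6 × 360 = 20,016.
With planned backorders, Q* = √(2DS/H) · √((H+B)/B).
√(2DS/H) = √(2 × 20,016 × 265 / 12.9) = 906.842.
√((H+B)/B) = √((12.9+83.6)/83.6) = 1.0744.
Q* ≈ 974.299.

Q* ≈ 974 boxes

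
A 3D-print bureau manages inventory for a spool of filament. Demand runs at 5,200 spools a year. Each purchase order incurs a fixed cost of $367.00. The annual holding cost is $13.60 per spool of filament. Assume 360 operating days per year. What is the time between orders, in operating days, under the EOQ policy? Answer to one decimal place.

T ≈ 36.7 days

The optimal lot size = √(2DS/H) = √(2 × 5,200 × 367 / 13.6) ≈ 529.76.
Cycle time = Q*/D × 360 = 529.76 / 5,200 × 360 ≈ 36.676 days.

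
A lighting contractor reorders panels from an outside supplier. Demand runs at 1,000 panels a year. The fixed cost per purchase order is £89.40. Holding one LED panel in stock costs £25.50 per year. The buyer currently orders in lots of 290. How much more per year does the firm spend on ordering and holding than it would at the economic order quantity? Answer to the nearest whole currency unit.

Extra cost ≈ £1,871 per year

EOQ = √(2DS/H) = √(2 × 1,000 × 89.4 / 25.5) ≈ 83.74.
Cost at Q* = (D/Q*)S + (Q*/2)H = √(2DSH) ≈ £2,135.28.
Cost at Q = 290: (1,000/290)×89.4 + (290/2)×25.5 = £308.28 + £3,697.50 = £4,005.78.
Excess = £4,005.78 − £2,135.28 = £1,870.50.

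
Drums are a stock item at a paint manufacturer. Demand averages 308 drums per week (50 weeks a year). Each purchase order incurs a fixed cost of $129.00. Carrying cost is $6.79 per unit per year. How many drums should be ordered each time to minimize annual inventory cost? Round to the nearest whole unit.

Q* ≈ 765 drums

Annual demand D = 308 × 50 = 15,400.
EOQ = √(2DS / H) = √(2 × 15,400 × 129 / 6.79).
= √(3,973,200 / 6.79) = √585,154.6392 ≈ 764.954.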